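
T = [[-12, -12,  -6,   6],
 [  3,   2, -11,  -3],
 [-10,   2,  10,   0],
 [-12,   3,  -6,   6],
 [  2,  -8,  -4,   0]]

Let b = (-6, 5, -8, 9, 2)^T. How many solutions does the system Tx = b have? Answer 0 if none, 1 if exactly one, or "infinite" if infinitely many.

Row reduce the augmented matrix [T | b].
R2 ← R2 + (1/4)·R1: [0, -1, -25/2, -3/2, 7/2]
R3 ← R3 − (5/6)·R1: [0, 12, 15, -5, -3]
R4 ← R4 − R1: [0, 15, 0, 0, 15]
R5 ← R5 + (1/6)·R1: [0, -10, -5, 1, 1]
R3 ← R3 + (12)·R2: [0, 0, -135, -23, 39]
R4 ← R4 + (15)·R2: [0, 0, -375/2, -45/2, 135/2]
R5 ← R5 − (10)·R2: [0, 0, 120, 16, -34]
R4 ← R4 − (25/18)·R3: [0, 0, 0, 85/9, 40/3]
R5 ← R5 + (8/9)·R3: [0, 0, 0, -40/9, 2/3]
R5 ← R5 + (8/17)·R4: [0, 0, 0, 0, 118/17]
The echelon form has 5 nonzero rows; the last pivot sits in the augmented column, so rank(T) = 4 but rank([T|b]) = 5.
Since the ranks differ, the system is inconsistent.
It has no solutions.

0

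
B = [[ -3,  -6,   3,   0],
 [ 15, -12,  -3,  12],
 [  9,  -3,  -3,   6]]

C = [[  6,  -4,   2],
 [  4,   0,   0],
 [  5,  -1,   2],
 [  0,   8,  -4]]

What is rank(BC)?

2

First compute BC:
[[-27,   9,   0],
 [ 27,  39, -24],
 [ 27,  15, -12]]
Now row reduce the product.
R2 ← R2 + R1: [0, 48, -24]
R3 ← R3 + R1: [0, 24, -12]
R3 ← R3 − (1/2)·R2: [0, 0, 0]
2 nonzero rows, so rank(BC) = 2.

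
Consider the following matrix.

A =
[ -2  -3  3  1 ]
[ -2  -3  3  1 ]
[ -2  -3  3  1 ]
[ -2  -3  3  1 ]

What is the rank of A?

Row reduce to echelon form.
R2 ← R2 − R1: [0, 0, 0, 0]
R3 ← R3 − R1: [0, 0, 0, 0]
R4 ← R4 − R1: [0, 0, 0, 0]
Echelon form has 1 nonzero row, so rank(A) = 1.

1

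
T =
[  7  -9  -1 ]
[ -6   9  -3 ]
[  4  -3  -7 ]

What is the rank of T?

2

Row reduce to echelon form.
R2 ← R2 + (6/7)·R1: [0, 9/7, -27/7]
R3 ← R3 − (4/7)·R1: [0, 15/7, -45/7]
R3 ← R3 − (5/3)·R2: [0, 0, 0]
Echelon form has 2 nonzero rows, so rank(T) = 2.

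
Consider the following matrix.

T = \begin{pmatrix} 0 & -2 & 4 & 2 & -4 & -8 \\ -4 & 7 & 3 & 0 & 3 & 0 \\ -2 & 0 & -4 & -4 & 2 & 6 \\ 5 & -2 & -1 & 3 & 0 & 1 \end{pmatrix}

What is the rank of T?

Row reduce to echelon form.
Swap R1 ↔ R2
R3 ← R3 − (1/2)·R1: [0, -7/2, -11/2, -4, 1/2, 6]
R4 ← R4 + (5/4)·R1: [0, 27/4, 11/4, 3, 15/4, 1]
R3 ← R3 − (7/4)·R2: [0, 0, -25/2, -15/2, 15/2, 20]
R4 ← R4 + (27/8)·R2: [0, 0, 65/4, 39/4, -39/4, -26]
R4 ← R4 + (13/10)·R3: [0, 0, 0, 0, 0, 0]
Echelon form has 3 nonzero rows, so rank(T) = 3.

3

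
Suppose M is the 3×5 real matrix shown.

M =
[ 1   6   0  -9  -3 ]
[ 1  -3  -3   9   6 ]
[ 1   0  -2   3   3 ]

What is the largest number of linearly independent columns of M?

2

Row reduce to echelon form.
R2 ← R2 − R1: [0, -9, -3, 18, 9]
R3 ← R3 − R1: [0, -6, -2, 12, 6]
R3 ← R3 − (2/3)·R2: [0, 0, 0, 0, 0]
Echelon form has 2 nonzero rows, so rank(M) = 2.
The rank gives the maximum number of linearly independent columns: 2.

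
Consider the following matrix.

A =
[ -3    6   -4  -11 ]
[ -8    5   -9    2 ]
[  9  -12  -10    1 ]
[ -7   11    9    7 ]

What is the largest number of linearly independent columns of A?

Row reduce to echelon form.
R2 ← R2 − (8/3)·R1: [0, -11, 5/3, 94/3]
R3 ← R3 + (3)·R1: [0, 6, -22, -32]
R4 ← R4 − (7/3)·R1: [0, -3, 55/3, 98/3]
R3 ← R3 + (6/11)·R2: [0, 0, -232/11, -164/11]
R4 ← R4 − (3/11)·R2: [0, 0, 590/33, 796/33]
R4 ← R4 + (295/348)·R3: [0, 0, 0, 333/29]
Echelon form has 4 nonzero rows, so rank(A) = 4.
The rank gives the maximum number of linearly independent columns: 4.

4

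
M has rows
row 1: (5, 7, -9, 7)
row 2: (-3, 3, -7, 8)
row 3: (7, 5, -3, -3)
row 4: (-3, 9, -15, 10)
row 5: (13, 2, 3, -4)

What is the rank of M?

3

Row reduce to echelon form.
R2 ← R2 + (3/5)·R1: [0, 36/5, -62/5, 61/5]
R3 ← R3 − (7/5)·R1: [0, -24/5, 48/5, -64/5]
R4 ← R4 + (3/5)·R1: [0, 66/5, -102/5, 71/5]
R5 ← R5 − (13/5)·R1: [0, -81/5, 132/5, -111/5]
R3 ← R3 + (2/3)·R2: [0, 0, 4/3, -14/3]
R4 ← R4 − (11/6)·R2: [0, 0, 7/3, -49/6]
R5 ← R5 + (9/4)·R2: [0, 0, -3/2, 21/4]
R4 ← R4 − (7/4)·R3: [0, 0, 0, 0]
R5 ← R5 + (9/8)·R3: [0, 0, 0, 0]
Echelon form has 3 nonzero rows, so rank(M) = 3.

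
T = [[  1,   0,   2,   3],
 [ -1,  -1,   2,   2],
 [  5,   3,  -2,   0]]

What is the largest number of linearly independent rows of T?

2

Row reduce to echelon form.
R2 ← R2 + R1: [0, -1, 4, 5]
R3 ← R3 − (5)·R1: [0, 3, -12, -15]
R3 ← R3 + (3)·R2: [0, 0, 0, 0]
Echelon form has 2 nonzero rows, so rank(T) = 2.
The rank gives the maximum number of linearly independent rows: 2.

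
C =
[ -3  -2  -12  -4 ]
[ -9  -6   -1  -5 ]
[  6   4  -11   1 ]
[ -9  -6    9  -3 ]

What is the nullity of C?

Row reduce to echelon form.
R2 ← R2 − (3)·R1: [0, 0, 35, 7]
R3 ← R3 + (2)·R1: [0, 0, -35, -7]
R4 ← R4 − (3)·R1: [0, 0, 45, 9]
R3 ← R3 + R2: [0, 0, 0, 0]
R4 ← R4 − (9/7)·R2: [0, 0, 0, 0]
2 nonzero rows, so rank(C) = 2.
C has 4 columns; by rank–nullity, nullity = 4 − 2 = 2.

2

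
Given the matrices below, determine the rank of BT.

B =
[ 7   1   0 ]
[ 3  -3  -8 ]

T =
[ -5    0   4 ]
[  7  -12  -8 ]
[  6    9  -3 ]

First compute BT:
[[-28, -12,  20],
 [-84, -36,  60]]
Now row reduce the product.
R2 ← R2 − (3)·R1: [0, 0, 0]
1 nonzero row, so rank(BT) = 1.

1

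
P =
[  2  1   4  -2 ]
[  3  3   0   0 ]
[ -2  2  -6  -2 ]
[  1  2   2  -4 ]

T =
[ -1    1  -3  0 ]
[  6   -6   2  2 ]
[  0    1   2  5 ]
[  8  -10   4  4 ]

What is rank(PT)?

First compute PT:
[[-12,  20,  -4,  14],
 [ 15, -15,  -3,   6],
 [ -2,   0, -10, -34],
 [-21,  31, -11,  -2]]
Now row reduce the product.
R2 ← R2 + (5/4)·R1: [0, 10, -8, 47/2]
R3 ← R3 − (1/6)·R1: [0, -10/3, -28/3, -109/3]
R4 ← R4 − (7/4)·R1: [0, -4, -4, -53/2]
R3 ← R3 + (1/3)·R2: [0, 0, -12, -57/2]
R4 ← R4 + (2/5)·R2: [0, 0, -36/5, -171/10]
R4 ← R4 − (3/5)·R3: [0, 0, 0, 0]
3 nonzero rows, so rank(PT) = 3.

3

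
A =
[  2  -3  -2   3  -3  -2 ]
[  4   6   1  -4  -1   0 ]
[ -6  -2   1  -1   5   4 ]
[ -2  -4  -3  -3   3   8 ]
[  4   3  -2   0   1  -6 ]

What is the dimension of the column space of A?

4

Row reduce to echelon form.
R2 ← R2 − (2)·R1: [0, 12, 5, -10, 5, 4]
R3 ← R3 + (3)·R1: [0, -11, -5, 8, -4, -2]
R4 ← R4 + R1: [0, -7, -5, 0, 0, 6]
R5 ← R5 − (2)·R1: [0, 9, 2, -6, 7, -2]
R3 ← R3 + (11/12)·R2: [0, 0, -5/12, -7/6, 7/12, 5/3]
R4 ← R4 + (7/12)·R2: [0, 0, -25/12, -35/6, 35/12, 25/3]
R5 ← R5 − (3/4)·R2: [0, 0, -7/4, 3/2, 13/4, -5]
R4 ← R4 − (5)·R3: [0, 0, 0, 0, 0, 0]
R5 ← R5 − (21/5)·R3: [0, 0, 0, 32/5, 4/5, -12]
Swap R4 ↔ R5
Echelon form has 4 nonzero rows, so rank(A) = 4.
The column space has dimension equal to the rank: 4.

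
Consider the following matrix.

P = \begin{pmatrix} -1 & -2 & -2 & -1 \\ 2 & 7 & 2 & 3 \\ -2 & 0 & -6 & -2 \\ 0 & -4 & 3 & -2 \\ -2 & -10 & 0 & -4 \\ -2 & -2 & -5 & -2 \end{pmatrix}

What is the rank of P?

Row reduce to echelon form.
R2 ← R2 + (2)·R1: [0, 3, -2, 1]
R3 ← R3 − (2)·R1: [0, 4, -2, 0]
R5 ← R5 − (2)·R1: [0, -6, 4, -2]
R6 ← R6 − (2)·R1: [0, 2, -1, 0]
R3 ← R3 − (4/3)·R2: [0, 0, 2/3, -4/3]
R4 ← R4 + (4/3)·R2: [0, 0, 1/3, -2/3]
R5 ← R5 + (2)·R2: [0, 0, 0, 0]
R6 ← R6 − (2/3)·R2: [0, 0, 1/3, -2/3]
R4 ← R4 − (1/2)·R3: [0, 0, 0, 0]
R6 ← R6 − (1/2)·R3: [0, 0, 0, 0]
Echelon form has 3 nonzero rows, so rank(P) = 3.

3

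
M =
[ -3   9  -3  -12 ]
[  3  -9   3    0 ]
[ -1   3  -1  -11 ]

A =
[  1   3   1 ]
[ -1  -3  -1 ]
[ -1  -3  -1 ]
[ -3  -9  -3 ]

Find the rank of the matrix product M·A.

First compute MA:
[[ 27,  81,  27],
 [  9,  27,   9],
 [ 30,  90,  30]]
Now row reduce the product.
R2 ← R2 − (1/3)·R1: [0, 0, 0]
R3 ← R3 − (10/9)·R1: [0, 0, 0]
1 nonzero row, so rank(MA) = 1.

1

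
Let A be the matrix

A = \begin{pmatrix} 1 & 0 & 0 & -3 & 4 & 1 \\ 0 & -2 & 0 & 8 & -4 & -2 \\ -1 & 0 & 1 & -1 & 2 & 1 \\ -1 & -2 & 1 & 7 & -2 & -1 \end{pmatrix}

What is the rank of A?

3

Row reduce to echelon form.
R3 ← R3 + R1: [0, 0, 1, -4, 6, 2]
R4 ← R4 + R1: [0, -2, 1, 4, 2, 0]
R4 ← R4 − R2: [0, 0, 1, -4, 6, 2]
R4 ← R4 − R3: [0, 0, 0, 0, 0, 0]
Echelon form has 3 nonzero rows, so rank(A) = 3.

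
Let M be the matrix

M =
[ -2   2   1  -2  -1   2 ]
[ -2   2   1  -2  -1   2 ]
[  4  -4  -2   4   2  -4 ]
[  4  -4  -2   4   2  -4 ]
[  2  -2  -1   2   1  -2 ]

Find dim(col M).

Row reduce to echelon form.
R2 ← R2 − R1: [0, 0, 0, 0, 0, 0]
R3 ← R3 + (2)·R1: [0, 0, 0, 0, 0, 0]
R4 ← R4 + (2)·R1: [0, 0, 0, 0, 0, 0]
R5 ← R5 + R1: [0, 0, 0, 0, 0, 0]
Echelon form has 1 nonzero row, so rank(M) = 1.
The column space has dimension equal to the rank: 1.

1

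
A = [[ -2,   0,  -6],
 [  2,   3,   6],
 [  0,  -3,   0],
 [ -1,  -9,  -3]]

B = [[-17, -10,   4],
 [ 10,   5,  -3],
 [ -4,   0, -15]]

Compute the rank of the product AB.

First compute AB:
[[ 58,  20,  82],
 [-28,  -5, -91],
 [-30, -15,   9],
 [-61, -35,  68]]
Now row reduce the product.
R2 ← R2 + (14/29)·R1: [0, 135/29, -1491/29]
R3 ← R3 + (15/29)·R1: [0, -135/29, 1491/29]
R4 ← R4 + (61/58)·R1: [0, -405/29, 4473/29]
R3 ← R3 + R2: [0, 0, 0]
R4 ← R4 + (3)·R2: [0, 0, 0]
2 nonzero rows, so rank(AB) = 2.

2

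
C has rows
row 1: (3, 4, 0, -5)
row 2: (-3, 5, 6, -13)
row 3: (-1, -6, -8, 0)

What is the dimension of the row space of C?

3

Row reduce to echelon form.
R2 ← R2 + R1: [0, 9, 6, -18]
R3 ← R3 + (1/3)·R1: [0, -14/3, -8, -5/3]
R3 ← R3 + (14/27)·R2: [0, 0, -44/9, -11]
Echelon form has 3 nonzero rows, so rank(C) = 3.
The row space has dimension equal to the rank: 3.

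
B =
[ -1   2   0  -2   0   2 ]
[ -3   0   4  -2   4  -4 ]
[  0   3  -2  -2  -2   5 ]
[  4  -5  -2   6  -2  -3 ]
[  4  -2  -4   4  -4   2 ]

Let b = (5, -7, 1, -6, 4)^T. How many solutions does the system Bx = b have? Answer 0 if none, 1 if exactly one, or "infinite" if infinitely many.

Row reduce the augmented matrix [B | b].
R2 ← R2 − (3)·R1: [0, -6, 4, 4, 4, -10, -22]
R4 ← R4 + (4)·R1: [0, 3, -2, -2, -2, 5, 14]
R5 ← R5 + (4)·R1: [0, 6, -4, -4, -4, 10, 24]
R3 ← R3 + (1/2)·R2: [0, 0, 0, 0, 0, 0, -10]
R4 ← R4 + (1/2)·R2: [0, 0, 0, 0, 0, 0, 3]
R5 ← R5 + R2: [0, 0, 0, 0, 0, 0, 2]
R4 ← R4 + (3/10)·R3: [0, 0, 0, 0, 0, 0, 0]
R5 ← R5 + (1/5)·R3: [0, 0, 0, 0, 0, 0, 0]
The echelon form has 3 nonzero rows; the last pivot sits in the augmented column, so rank(B) = 2 but rank([B|b]) = 3.
Since the ranks differ, the system is inconsistent.
It has no solutions.

0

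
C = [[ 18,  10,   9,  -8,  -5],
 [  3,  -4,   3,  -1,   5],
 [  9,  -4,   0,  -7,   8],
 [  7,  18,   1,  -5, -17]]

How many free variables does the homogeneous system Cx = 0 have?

Row reduce to echelon form.
R2 ← R2 − (1/6)·R1: [0, -17/3, 3/2, 1/3, 35/6]
R3 ← R3 − (1/2)·R1: [0, -9, -9/2, -3, 21/2]
R4 ← R4 − (7/18)·R1: [0, 127/9, -5/2, -17/9, -271/18]
R3 ← R3 − (27/17)·R2: [0, 0, -117/17, -60/17, 21/17]
R4 ← R4 + (127/51)·R2: [0, 0, 21/17, -18/17, -9/17]
R4 ← R4 + (7/39)·R3: [0, 0, 0, -22/13, -4/13]
4 nonzero rows, so rank(C) = 4.
C has 5 columns; by rank–nullity, nullity = 5 − 4 = 1.

1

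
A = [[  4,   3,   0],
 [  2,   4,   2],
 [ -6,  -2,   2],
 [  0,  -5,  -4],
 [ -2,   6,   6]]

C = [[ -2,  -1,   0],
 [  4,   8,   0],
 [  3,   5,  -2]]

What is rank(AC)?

2

First compute AC:
[[  4,  20,   0],
 [ 18,  40,  -4],
 [ 10,   0,  -4],
 [-32, -60,   8],
 [ 46,  80, -12]]
Now row reduce the product.
R2 ← R2 − (9/2)·R1: [0, -50, -4]
R3 ← R3 − (5/2)·R1: [0, -50, -4]
R4 ← R4 + (8)·R1: [0, 100, 8]
R5 ← R5 − (23/2)·R1: [0, -150, -12]
R3 ← R3 − R2: [0, 0, 0]
R4 ← R4 + (2)·R2: [0, 0, 0]
R5 ← R5 − (3)·R2: [0, 0, 0]
2 nonzero rows, so rank(AC) = 2.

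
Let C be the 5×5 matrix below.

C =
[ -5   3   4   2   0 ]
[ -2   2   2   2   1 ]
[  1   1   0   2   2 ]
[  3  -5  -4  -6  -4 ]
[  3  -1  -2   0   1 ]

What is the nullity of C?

3

Row reduce to echelon form.
R2 ← R2 − (2/5)·R1: [0, 4/5, 2/5, 6/5, 1]
R3 ← R3 + (1/5)·R1: [0, 8/5, 4/5, 12/5, 2]
R4 ← R4 + (3/5)·R1: [0, -16/5, -8/5, -24/5, -4]
R5 ← R5 + (3/5)·R1: [0, 4/5, 2/5, 6/5, 1]
R3 ← R3 − (2)·R2: [0, 0, 0, 0, 0]
R4 ← R4 + (4)·R2: [0, 0, 0, 0, 0]
R5 ← R5 − R2: [0, 0, 0, 0, 0]
2 nonzero rows, so rank(C) = 2.
C has 5 columns; by rank–nullity, nullity = 5 − 2 = 3.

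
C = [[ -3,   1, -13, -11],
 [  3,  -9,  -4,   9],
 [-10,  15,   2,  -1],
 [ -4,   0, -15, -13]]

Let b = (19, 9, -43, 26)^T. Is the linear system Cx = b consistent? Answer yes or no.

yes

Row reduce the augmented matrix [C | b].
R2 ← R2 + R1: [0, -8, -17, -2, 28]
R3 ← R3 − (10/3)·R1: [0, 35/3, 136/3, 107/3, -319/3]
R4 ← R4 − (4/3)·R1: [0, -4/3, 7/3, 5/3, 2/3]
R3 ← R3 + (35/24)·R2: [0, 0, 493/24, 131/4, -131/2]
R4 ← R4 − (1/6)·R2: [0, 0, 31/6, 2, -4]
R4 ← R4 − (124/493)·R3: [0, 0, 0, -3075/493, 6150/493]
The echelon form has 4 nonzero rows, and every pivot lies in the first 4 columns, so rank(C) = rank([C|b]) = 4.
The system is consistent.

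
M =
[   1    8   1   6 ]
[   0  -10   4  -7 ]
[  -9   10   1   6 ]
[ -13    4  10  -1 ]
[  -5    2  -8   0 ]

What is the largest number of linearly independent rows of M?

4

Row reduce to echelon form.
R3 ← R3 + (9)·R1: [0, 82, 10, 60]
R4 ← R4 + (13)·R1: [0, 108, 23, 77]
R5 ← R5 + (5)·R1: [0, 42, -3, 30]
R3 ← R3 + (41/5)·R2: [0, 0, 214/5, 13/5]
R4 ← R4 + (54/5)·R2: [0, 0, 331/5, 7/5]
R5 ← R5 + (21/5)·R2: [0, 0, 69/5, 3/5]
R4 ← R4 − (331/214)·R3: [0, 0, 0, -561/214]
R5 ← R5 − (69/214)·R3: [0, 0, 0, -51/214]
R5 ← R5 − (1/11)·R4: [0, 0, 0, 0]
Echelon form has 4 nonzero rows, so rank(M) = 4.
The rank gives the maximum number of linearly independent rows: 4.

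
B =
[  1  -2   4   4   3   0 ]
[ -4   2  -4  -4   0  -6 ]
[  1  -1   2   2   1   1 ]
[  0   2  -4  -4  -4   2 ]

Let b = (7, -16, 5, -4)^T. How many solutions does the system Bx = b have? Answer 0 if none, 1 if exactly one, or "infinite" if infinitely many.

infinite

Row reduce the augmented matrix [B | b].
R2 ← R2 + (4)·R1: [0, -6, 12, 12, 12, -6, 12]
R3 ← R3 − R1: [0, 1, -2, -2, -2, 1, -2]
R3 ← R3 + (1/6)·R2: [0, 0, 0, 0, 0, 0, 0]
R4 ← R4 + (1/3)·R2: [0, 0, 0, 0, 0, 0, 0]
The echelon form has 2 nonzero rows, and every pivot lies in the first 6 columns, so rank(B) = rank([B|b]) = 2.
The system is consistent.
rank = 2 < 6 unknowns, so there are infinitely many solutions.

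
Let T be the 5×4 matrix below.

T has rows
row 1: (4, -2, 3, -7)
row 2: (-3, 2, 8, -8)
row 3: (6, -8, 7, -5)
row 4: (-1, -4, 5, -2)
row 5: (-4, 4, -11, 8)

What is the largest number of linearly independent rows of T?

Row reduce to echelon form.
R2 ← R2 + (3/4)·R1: [0, 1/2, 41/4, -53/4]
R3 ← R3 − (3/2)·R1: [0, -5, 5/2, 11/2]
R4 ← R4 + (1/4)·R1: [0, -9/2, 23/4, -15/4]
R5 ← R5 + R1: [0, 2, -8, 1]
R3 ← R3 + (10)·R2: [0, 0, 105, -127]
R4 ← R4 + (9)·R2: [0, 0, 98, -123]
R5 ← R5 − (4)·R2: [0, 0, -49, 54]
R4 ← R4 − (14/15)·R3: [0, 0, 0, -67/15]
R5 ← R5 + (7/15)·R3: [0, 0, 0, -79/15]
R5 ← R5 − (79/67)·R4: [0, 0, 0, 0]
Echelon form has 4 nonzero rows, so rank(T) = 4.
The rank gives the maximum number of linearly independent rows: 4.

4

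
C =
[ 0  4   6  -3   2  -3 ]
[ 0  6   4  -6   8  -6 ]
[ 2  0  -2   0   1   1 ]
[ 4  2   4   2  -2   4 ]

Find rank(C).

Row reduce to echelon form.
Swap R1 ↔ R3
R4 ← R4 − (2)·R1: [0, 2, 8, 2, -4, 2]
R3 ← R3 − (2/3)·R2: [0, 0, 10/3, 1, -10/3, 1]
R4 ← R4 − (1/3)·R2: [0, 0, 20/3, 4, -20/3, 4]
R4 ← R4 − (2)·R3: [0, 0, 0, 2, 0, 2]
Echelon form has 4 nonzero rows, so rank(C) = 4.

4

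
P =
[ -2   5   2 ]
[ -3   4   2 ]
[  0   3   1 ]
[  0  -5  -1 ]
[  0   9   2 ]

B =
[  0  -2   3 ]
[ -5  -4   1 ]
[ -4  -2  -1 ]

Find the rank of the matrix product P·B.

First compute PB:
[[-33, -20,  -3],
 [-28, -14,  -7],
 [-19, -14,   2],
 [ 29,  22,  -4],
 [-53, -40,   7]]
Now row reduce the product.
R2 ← R2 − (28/33)·R1: [0, 98/33, -49/11]
R3 ← R3 − (19/33)·R1: [0, -82/33, 41/11]
R4 ← R4 + (29/33)·R1: [0, 146/33, -73/11]
R5 ← R5 − (53/33)·R1: [0, -260/33, 130/11]
R3 ← R3 + (41/49)·R2: [0, 0, 0]
R4 ← R4 − (73/49)·R2: [0, 0, 0]
R5 ← R5 + (130/49)·R2: [0, 0, 0]
2 nonzero rows, so rank(PB) = 2.

2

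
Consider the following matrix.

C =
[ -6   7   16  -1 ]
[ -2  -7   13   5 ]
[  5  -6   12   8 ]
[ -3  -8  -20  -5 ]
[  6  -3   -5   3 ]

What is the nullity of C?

0

Row reduce to echelon form.
R2 ← R2 − (1/3)·R1: [0, -28/3, 23/3, 16/3]
R3 ← R3 + (5/6)·R1: [0, -1/6, 76/3, 43/6]
R4 ← R4 − (1/2)·R1: [0, -23/2, -28, -9/2]
R5 ← R5 + R1: [0, 4, 11, 2]
R3 ← R3 − (1/56)·R2: [0, 0, 1411/56, 99/14]
R4 ← R4 − (69/56)·R2: [0, 0, -2097/56, -155/14]
R5 ← R5 + (3/7)·R2: [0, 0, 100/7, 30/7]
R4 ← R4 + (2097/1411)·R3: [0, 0, 0, -793/1411]
R5 ← R5 − (800/1411)·R3: [0, 0, 0, 390/1411]
R5 ← R5 + (30/61)·R4: [0, 0, 0, 0]
4 nonzero rows, so rank(C) = 4.
C has 4 columns; by rank–nullity, nullity = 4 − 4 = 0.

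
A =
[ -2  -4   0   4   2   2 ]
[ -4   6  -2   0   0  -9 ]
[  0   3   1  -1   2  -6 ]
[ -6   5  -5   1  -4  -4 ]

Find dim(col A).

Row reduce to echelon form.
R2 ← R2 − (2)·R1: [0, 14, -2, -8, -4, -13]
R4 ← R4 − (3)·R1: [0, 17, -5, -11, -10, -10]
R3 ← R3 − (3/14)·R2: [0, 0, 10/7, 5/7, 20/7, -45/14]
R4 ← R4 − (17/14)·R2: [0, 0, -18/7, -9/7, -36/7, 81/14]
R4 ← R4 + (9/5)·R3: [0, 0, 0, 0, 0, 0]
Echelon form has 3 nonzero rows, so rank(A) = 3.
The column space has dimension equal to the rank: 3.

3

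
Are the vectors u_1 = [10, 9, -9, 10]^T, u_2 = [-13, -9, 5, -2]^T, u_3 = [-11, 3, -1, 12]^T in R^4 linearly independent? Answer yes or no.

Form the matrix with these vectors as rows and row reduce.
R2 ← R2 + (13/10)·R1: [0, 27/10, -67/10, 11]
R3 ← R3 + (11/10)·R1: [0, 129/10, -109/10, 23]
R3 ← R3 − (43/9)·R2: [0, 0, 190/9, -266/9]
3 nonzero rows, so the 3 vectors span a space of dimension 3.
Since 3 = 3, the vectors are linearly independent.

yes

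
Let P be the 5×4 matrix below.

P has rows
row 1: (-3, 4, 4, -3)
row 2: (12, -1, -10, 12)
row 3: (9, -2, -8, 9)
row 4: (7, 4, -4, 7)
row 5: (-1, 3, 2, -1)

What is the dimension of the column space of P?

2

Row reduce to echelon form.
R2 ← R2 + (4)·R1: [0, 15, 6, 0]
R3 ← R3 + (3)·R1: [0, 10, 4, 0]
R4 ← R4 + (7/3)·R1: [0, 40/3, 16/3, 0]
R5 ← R5 − (1/3)·R1: [0, 5/3, 2/3, 0]
R3 ← R3 − (2/3)·R2: [0, 0, 0, 0]
R4 ← R4 − (8/9)·R2: [0, 0, 0, 0]
R5 ← R5 − (1/9)·R2: [0, 0, 0, 0]
Echelon form has 2 nonzero rows, so rank(P) = 2.
The column space has dimension equal to the rank: 2.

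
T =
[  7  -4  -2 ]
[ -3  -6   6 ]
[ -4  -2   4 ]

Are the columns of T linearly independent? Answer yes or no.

Row reduce T to echelon form.
R2 ← R2 + (3/7)·R1: [0, -54/7, 36/7]
R3 ← R3 + (4/7)·R1: [0, -30/7, 20/7]
R3 ← R3 − (5/9)·R2: [0, 0, 0]
2 pivots among 3 columns.
Only 2 < 3 pivot columns, so the columns are linearly dependent.

no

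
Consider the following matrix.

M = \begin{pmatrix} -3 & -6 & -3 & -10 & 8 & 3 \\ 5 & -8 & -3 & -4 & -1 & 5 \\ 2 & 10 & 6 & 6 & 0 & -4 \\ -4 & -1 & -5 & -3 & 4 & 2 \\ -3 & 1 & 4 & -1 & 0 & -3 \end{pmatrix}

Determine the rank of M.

Row reduce to echelon form.
R2 ← R2 + (5/3)·R1: [0, -18, -8, -62/3, 37/3, 10]
R3 ← R3 + (2/3)·R1: [0, 6, 4, -2/3, 16/3, -2]
R4 ← R4 − (4/3)·R1: [0, 7, -1, 31/3, -20/3, -2]
R5 ← R5 − R1: [0, 7, 7, 9, -8, -6]
R3 ← R3 + (1/3)·R2: [0, 0, 4/3, -68/9, 85/9, 4/3]
R4 ← R4 + (7/18)·R2: [0, 0, -37/9, 62/27, -101/54, 17/9]
R5 ← R5 + (7/18)·R2: [0, 0, 35/9, 26/27, -173/54, -19/9]
R4 ← R4 + (37/12)·R3: [0, 0, 0, -21, 109/4, 6]
R5 ← R5 − (35/12)·R3: [0, 0, 0, 23, -123/4, -6]
R5 ← R5 + (23/21)·R4: [0, 0, 0, 0, -19/21, 4/7]
Echelon form has 5 nonzero rows, so rank(M) = 5.

5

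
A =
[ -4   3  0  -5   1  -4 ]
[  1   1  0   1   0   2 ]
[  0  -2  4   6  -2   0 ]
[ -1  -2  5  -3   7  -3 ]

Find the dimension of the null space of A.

Row reduce to echelon form.
R2 ← R2 + (1/4)·R1: [0, 7/4, 0, -1/4, 1/4, 1]
R4 ← R4 − (1/4)·R1: [0, -11/4, 5, -7/4, 27/4, -2]
R3 ← R3 + (8/7)·R2: [0, 0, 4, 40/7, -12/7, 8/7]
R4 ← R4 + (11/7)·R2: [0, 0, 5, -15/7, 50/7, -3/7]
R4 ← R4 − (5/4)·R3: [0, 0, 0, -65/7, 65/7, -13/7]
4 nonzero rows, so rank(A) = 4.
A has 6 columns; by rank–nullity, nullity = 6 − 4 = 2.

2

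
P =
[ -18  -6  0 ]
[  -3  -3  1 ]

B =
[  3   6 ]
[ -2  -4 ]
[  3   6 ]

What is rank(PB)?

First compute PB:
[[-42, -84],
 [  0,   0]]
Now row reduce the product.
1 nonzero row, so rank(PB) = 1.

1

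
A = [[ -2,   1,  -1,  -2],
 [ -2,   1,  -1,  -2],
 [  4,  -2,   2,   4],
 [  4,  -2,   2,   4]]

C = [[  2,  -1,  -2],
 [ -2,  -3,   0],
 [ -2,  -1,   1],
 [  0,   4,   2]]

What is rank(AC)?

1

First compute AC:
[[ -4,  -8,  -1],
 [ -4,  -8,  -1],
 [  8,  16,   2],
 [  8,  16,   2]]
Now row reduce the product.
R2 ← R2 − R1: [0, 0, 0]
R3 ← R3 + (2)·R1: [0, 0, 0]
R4 ← R4 + (2)·R1: [0, 0, 0]
1 nonzero row, so rank(AC) = 1.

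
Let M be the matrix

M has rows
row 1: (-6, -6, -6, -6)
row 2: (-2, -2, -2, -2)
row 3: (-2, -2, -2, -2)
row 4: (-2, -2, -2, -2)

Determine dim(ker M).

Row reduce to echelon form.
R2 ← R2 − (1/3)·R1: [0, 0, 0, 0]
R3 ← R3 − (1/3)·R1: [0, 0, 0, 0]
R4 ← R4 − (1/3)·R1: [0, 0, 0, 0]
1 nonzero row, so rank(M) = 1.
M has 4 columns; by rank–nullity, nullity = 4 − 1 = 3.

3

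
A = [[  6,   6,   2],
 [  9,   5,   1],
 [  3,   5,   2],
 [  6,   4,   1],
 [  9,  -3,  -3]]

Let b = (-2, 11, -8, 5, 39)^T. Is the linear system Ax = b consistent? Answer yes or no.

Row reduce the augmented matrix [A | b].
R2 ← R2 − (3/2)·R1: [0, -4, -2, 14]
R3 ← R3 − (1/2)·R1: [0, 2, 1, -7]
R4 ← R4 − R1: [0, -2, -1, 7]
R5 ← R5 − (3/2)·R1: [0, -12, -6, 42]
R3 ← R3 + (1/2)·R2: [0, 0, 0, 0]
R4 ← R4 − (1/2)·R2: [0, 0, 0, 0]
R5 ← R5 − (3)·R2: [0, 0, 0, 0]
The echelon form has 2 nonzero rows, and every pivot lies in the first 3 columns, so rank(A) = rank([A|b]) = 2.
The system is consistent.

yes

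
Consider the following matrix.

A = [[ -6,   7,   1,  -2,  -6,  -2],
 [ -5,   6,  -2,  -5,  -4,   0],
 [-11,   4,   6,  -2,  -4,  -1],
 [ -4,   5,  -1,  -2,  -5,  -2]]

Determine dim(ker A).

Row reduce to echelon form.
R2 ← R2 − (5/6)·R1: [0, 1/6, -17/6, -10/3, 1, 5/3]
R3 ← R3 − (11/6)·R1: [0, -53/6, 25/6, 5/3, 7, 8/3]
R4 ← R4 − (2/3)·R1: [0, 1/3, -5/3, -2/3, -1, -2/3]
R3 ← R3 + (53)·R2: [0, 0, -146, -175, 60, 91]
R4 ← R4 − (2)·R2: [0, 0, 4, 6, -3, -4]
R4 ← R4 + (2/73)·R3: [0, 0, 0, 88/73, -99/73, -110/73]
4 nonzero rows, so rank(A) = 4.
A has 6 columns; by rank–nullity, nullity = 6 − 4 = 2.

2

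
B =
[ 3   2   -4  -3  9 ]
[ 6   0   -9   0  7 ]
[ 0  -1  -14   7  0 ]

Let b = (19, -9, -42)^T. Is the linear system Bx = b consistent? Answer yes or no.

Row reduce the augmented matrix [B | b].
R2 ← R2 − (2)·R1: [0, -4, -1, 6, -11, -47]
R3 ← R3 − (1/4)·R2: [0, 0, -55/4, 11/2, 11/4, -121/4]
The echelon form has 3 nonzero rows, and every pivot lies in the first 5 columns, so rank(B) = rank([B|b]) = 3.
The system is consistent.

yes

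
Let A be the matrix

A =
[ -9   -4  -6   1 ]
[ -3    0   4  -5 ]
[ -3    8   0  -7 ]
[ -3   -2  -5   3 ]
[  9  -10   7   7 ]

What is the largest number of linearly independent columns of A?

3

Row reduce to echelon form.
R2 ← R2 − (1/3)·R1: [0, 4/3, 6, -16/3]
R3 ← R3 − (1/3)·R1: [0, 28/3, 2, -22/3]
R4 ← R4 − (1/3)·R1: [0, -2/3, -3, 8/3]
R5 ← R5 + R1: [0, -14, 1, 8]
R3 ← R3 − (7)·R2: [0, 0, -40, 30]
R4 ← R4 + (1/2)·R2: [0, 0, 0, 0]
R5 ← R5 + (21/2)·R2: [0, 0, 64, -48]
R5 ← R5 + (8/5)·R3: [0, 0, 0, 0]
Echelon form has 3 nonzero rows, so rank(A) = 3.
The rank gives the maximum number of linearly independent columns: 3.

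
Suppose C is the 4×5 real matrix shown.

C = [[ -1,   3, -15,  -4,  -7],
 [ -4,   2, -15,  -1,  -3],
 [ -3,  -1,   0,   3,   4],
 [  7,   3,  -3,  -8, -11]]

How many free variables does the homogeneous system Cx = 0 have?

3

Row reduce to echelon form.
R2 ← R2 − (4)·R1: [0, -10, 45, 15, 25]
R3 ← R3 − (3)·R1: [0, -10, 45, 15, 25]
R4 ← R4 + (7)·R1: [0, 24, -108, -36, -60]
R3 ← R3 − R2: [0, 0, 0, 0, 0]
R4 ← R4 + (12/5)·R2: [0, 0, 0, 0, 0]
2 nonzero rows, so rank(C) = 2.
C has 5 columns; by rank–nullity, nullity = 5 − 2 = 3.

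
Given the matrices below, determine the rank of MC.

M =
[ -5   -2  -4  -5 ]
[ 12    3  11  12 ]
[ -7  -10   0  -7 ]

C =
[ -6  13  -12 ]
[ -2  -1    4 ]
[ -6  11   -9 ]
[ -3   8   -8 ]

2

First compute MC:
[[ 73, -147, 128],
 [-180, 370, -327],
 [ 83, -137, 100]]
Now row reduce the product.
R2 ← R2 + (180/73)·R1: [0, 550/73, -831/73]
R3 ← R3 − (83/73)·R1: [0, 2200/73, -3324/73]
R3 ← R3 − (4)·R2: [0, 0, 0]
2 nonzero rows, so rank(MC) = 2.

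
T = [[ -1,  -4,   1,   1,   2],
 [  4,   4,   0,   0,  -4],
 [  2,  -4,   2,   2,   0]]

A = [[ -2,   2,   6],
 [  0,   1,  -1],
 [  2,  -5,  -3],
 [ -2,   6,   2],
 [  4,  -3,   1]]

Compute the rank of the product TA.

2

First compute TA:
[[ 10, -11,  -1],
 [-24,  24,  16],
 [ -4,   2,  14]]
Now row reduce the product.
R2 ← R2 + (12/5)·R1: [0, -12/5, 68/5]
R3 ← R3 + (2/5)·R1: [0, -12/5, 68/5]
R3 ← R3 − R2: [0, 0, 0]
2 nonzero rows, so rank(TA) = 2.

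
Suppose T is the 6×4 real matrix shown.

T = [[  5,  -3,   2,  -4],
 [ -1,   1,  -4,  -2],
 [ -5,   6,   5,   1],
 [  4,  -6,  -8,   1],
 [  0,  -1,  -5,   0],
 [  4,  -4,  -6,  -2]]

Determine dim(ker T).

0

Row reduce to echelon form.
R2 ← R2 + (1/5)·R1: [0, 2/5, -18/5, -14/5]
R3 ← R3 + R1: [0, 3, 7, -3]
R4 ← R4 − (4/5)·R1: [0, -18/5, -48/5, 21/5]
R6 ← R6 − (4/5)·R1: [0, -8/5, -38/5, 6/5]
R3 ← R3 − (15/2)·R2: [0, 0, 34, 18]
R4 ← R4 + (9)·R2: [0, 0, -42, -21]
R5 ← R5 + (5/2)·R2: [0, 0, -14, -7]
R6 ← R6 + (4)·R2: [0, 0, -22, -10]
R4 ← R4 + (21/17)·R3: [0, 0, 0, 21/17]
R5 ← R5 + (7/17)·R3: [0, 0, 0, 7/17]
R6 ← R6 + (11/17)·R3: [0, 0, 0, 28/17]
R5 ← R5 − (1/3)·R4: [0, 0, 0, 0]
R6 ← R6 − (4/3)·R4: [0, 0, 0, 0]
4 nonzero rows, so rank(T) = 4.
T has 4 columns; by rank–nullity, nullity = 4 − 4 = 0.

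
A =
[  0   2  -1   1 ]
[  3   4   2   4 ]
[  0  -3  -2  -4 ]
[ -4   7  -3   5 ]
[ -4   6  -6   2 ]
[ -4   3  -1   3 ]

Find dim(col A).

3

Row reduce to echelon form.
Swap R1 ↔ R2
R4 ← R4 + (4/3)·R1: [0, 37/3, -1/3, 31/3]
R5 ← R5 + (4/3)·R1: [0, 34/3, -10/3, 22/3]
R6 ← R6 + (4/3)·R1: [0, 25/3, 5/3, 25/3]
R3 ← R3 + (3/2)·R2: [0, 0, -7/2, -5/2]
R4 ← R4 − (37/6)·R2: [0, 0, 35/6, 25/6]
R5 ← R5 − (17/3)·R2: [0, 0, 7/3, 5/3]
R6 ← R6 − (25/6)·R2: [0, 0, 35/6, 25/6]
R4 ← R4 + (5/3)·R3: [0, 0, 0, 0]
R5 ← R5 + (2/3)·R3: [0, 0, 0, 0]
R6 ← R6 + (5/3)·R3: [0, 0, 0, 0]
Echelon form has 3 nonzero rows, so rank(A) = 3.
The column space has dimension equal to the rank: 3.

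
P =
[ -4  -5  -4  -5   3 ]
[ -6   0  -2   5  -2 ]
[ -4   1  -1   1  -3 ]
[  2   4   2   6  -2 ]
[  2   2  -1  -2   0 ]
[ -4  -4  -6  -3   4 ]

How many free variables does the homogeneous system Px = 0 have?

Row reduce to echelon form.
R2 ← R2 − (3/2)·R1: [0, 15/2, 4, 25/2, -13/2]
R3 ← R3 − R1: [0, 6, 3, 6, -6]
R4 ← R4 + (1/2)·R1: [0, 3/2, 0, 7/2, -1/2]
R5 ← R5 + (1/2)·R1: [0, -1/2, -3, -9/2, 3/2]
R6 ← R6 − R1: [0, 1, -2, 2, 1]
R3 ← R3 − (4/5)·R2: [0, 0, -1/5, -4, -4/5]
R4 ← R4 − (1/5)·R2: [0, 0, -4/5, 1, 4/5]
R5 ← R5 + (1/15)·R2: [0, 0, -41/15, -11/3, 16/15]
R6 ← R6 − (2/15)·R2: [0, 0, -38/15, 1/3, 28/15]
R4 ← R4 − (4)·R3: [0, 0, 0, 17, 4]
R5 ← R5 − (41/3)·R3: [0, 0, 0, 51, 12]
R6 ← R6 − (38/3)·R3: [0, 0, 0, 51, 12]
R5 ← R5 − (3)·R4: [0, 0, 0, 0, 0]
R6 ← R6 − (3)·R4: [0, 0, 0, 0, 0]
4 nonzero rows, so rank(P) = 4.
P has 5 columns; by rank–nullity, nullity = 5 − 4 = 1.

1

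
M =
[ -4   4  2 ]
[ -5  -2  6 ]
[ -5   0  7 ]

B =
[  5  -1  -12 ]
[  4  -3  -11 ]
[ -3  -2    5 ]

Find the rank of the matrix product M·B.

3

First compute MB:
[[-10, -12,  14],
 [-51,  -1, 112],
 [-46,  -9,  95]]
Now row reduce the product.
R2 ← R2 − (51/10)·R1: [0, 301/5, 203/5]
R3 ← R3 − (23/5)·R1: [0, 231/5, 153/5]
R3 ← R3 − (33/43)·R2: [0, 0, -24/43]
3 nonzero rows, so rank(MB) = 3.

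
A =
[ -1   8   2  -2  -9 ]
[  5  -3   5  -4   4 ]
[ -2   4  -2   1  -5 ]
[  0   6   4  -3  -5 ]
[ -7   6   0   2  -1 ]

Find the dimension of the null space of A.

Row reduce to echelon form.
R2 ← R2 + (5)·R1: [0, 37, 15, -14, -41]
R3 ← R3 − (2)·R1: [0, -12, -6, 5, 13]
R5 ← R5 − (7)·R1: [0, -50, -14, 16, 62]
R3 ← R3 + (12/37)·R2: [0, 0, -42/37, 17/37, -11/37]
R4 ← R4 − (6/37)·R2: [0, 0, 58/37, -27/37, 61/37]
R5 ← R5 + (50/37)·R2: [0, 0, 232/37, -108/37, 244/37]
R4 ← R4 + (29/21)·R3: [0, 0, 0, -2/21, 26/21]
R5 ← R5 + (116/21)·R3: [0, 0, 0, -8/21, 104/21]
R5 ← R5 − (4)·R4: [0, 0, 0, 0, 0]
4 nonzero rows, so rank(A) = 4.
A has 5 columns; by rank–nullity, nullity = 5 − 4 = 1.

1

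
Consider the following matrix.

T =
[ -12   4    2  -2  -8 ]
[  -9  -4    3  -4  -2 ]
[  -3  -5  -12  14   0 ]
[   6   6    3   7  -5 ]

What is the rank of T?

4

Row reduce to echelon form.
R2 ← R2 − (3/4)·R1: [0, -7, 3/2, -5/2, 4]
R3 ← R3 − (1/4)·R1: [0, -6, -25/2, 29/2, 2]
R4 ← R4 + (1/2)·R1: [0, 8, 4, 6, -9]
R3 ← R3 − (6/7)·R2: [0, 0, -193/14, 233/14, -10/7]
R4 ← R4 + (8/7)·R2: [0, 0, 40/7, 22/7, -31/7]
R4 ← R4 + (80/193)·R3: [0, 0, 0, 1938/193, -969/193]
Echelon form has 4 nonzero rows, so rank(T) = 4.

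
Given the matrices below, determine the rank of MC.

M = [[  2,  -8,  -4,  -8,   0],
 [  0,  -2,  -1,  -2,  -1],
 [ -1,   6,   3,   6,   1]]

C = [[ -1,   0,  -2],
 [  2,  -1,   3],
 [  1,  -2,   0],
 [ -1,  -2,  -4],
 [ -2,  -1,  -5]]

First compute MC:
[[-14,  32,   4],
 [ -1,   9,   7],
 [  8, -25,  -9]]
Now row reduce the product.
R2 ← R2 − (1/14)·R1: [0, 47/7, 47/7]
R3 ← R3 + (4/7)·R1: [0, -47/7, -47/7]
R3 ← R3 + R2: [0, 0, 0]
2 nonzero rows, so rank(MC) = 2.

2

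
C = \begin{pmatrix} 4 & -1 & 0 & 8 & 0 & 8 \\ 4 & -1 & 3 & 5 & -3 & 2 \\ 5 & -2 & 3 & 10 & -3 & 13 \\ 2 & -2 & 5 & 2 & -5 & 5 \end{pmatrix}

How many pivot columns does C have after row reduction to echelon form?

Row reduce to echelon form.
R2 ← R2 − R1: [0, 0, 3, -3, -3, -6]
R3 ← R3 − (5/4)·R1: [0, -3/4, 3, 0, -3, 3]
R4 ← R4 − (1/2)·R1: [0, -3/2, 5, -2, -5, 1]
Swap R2 ↔ R3
R4 ← R4 − (2)·R2: [0, 0, -1, -2, 1, -5]
R4 ← R4 + (1/3)·R3: [0, 0, 0, -3, 0, -7]
Echelon form has 4 nonzero rows, so rank(C) = 4.
Each nonzero row contributes one pivot column: 4 pivot columns.

4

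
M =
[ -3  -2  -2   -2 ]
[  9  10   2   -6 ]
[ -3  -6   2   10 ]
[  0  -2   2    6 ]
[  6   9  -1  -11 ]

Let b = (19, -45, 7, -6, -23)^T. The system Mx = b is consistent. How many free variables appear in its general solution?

Row reduce the augmented matrix [M | b].
R2 ← R2 + (3)·R1: [0, 4, -4, -12, 12]
R3 ← R3 − R1: [0, -4, 4, 12, -12]
R5 ← R5 + (2)·R1: [0, 5, -5, -15, 15]
R3 ← R3 + R2: [0, 0, 0, 0, 0]
R4 ← R4 + (1/2)·R2: [0, 0, 0, 0, 0]
R5 ← R5 − (5/4)·R2: [0, 0, 0, 0, 0]
The echelon form has 2 nonzero rows, and every pivot lies in the first 4 columns, so rank(M) = rank([M|b]) = 2.
The system is consistent.
Free variables = (unknowns) − (rank) = 4 − 2 = 2.

2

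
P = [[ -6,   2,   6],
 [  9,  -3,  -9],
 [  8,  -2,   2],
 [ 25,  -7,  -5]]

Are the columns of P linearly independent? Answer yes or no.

no

Row reduce P to echelon form.
R2 ← R2 + (3/2)·R1: [0, 0, 0]
R3 ← R3 + (4/3)·R1: [0, 2/3, 10]
R4 ← R4 + (25/6)·R1: [0, 4/3, 20]
Swap R2 ↔ R3
R4 ← R4 − (2)·R2: [0, 0, 0]
2 pivots among 3 columns.
Only 2 < 3 pivot columns, so the columns are linearly dependent.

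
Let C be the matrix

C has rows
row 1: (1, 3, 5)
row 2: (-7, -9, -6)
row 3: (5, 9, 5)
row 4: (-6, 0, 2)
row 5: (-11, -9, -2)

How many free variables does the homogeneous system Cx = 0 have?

0

Row reduce to echelon form.
R2 ← R2 + (7)·R1: [0, 12, 29]
R3 ← R3 − (5)·R1: [0, -6, -20]
R4 ← R4 + (6)·R1: [0, 18, 32]
R5 ← R5 + (11)·R1: [0, 24, 53]
R3 ← R3 + (1/2)·R2: [0, 0, -11/2]
R4 ← R4 − (3/2)·R2: [0, 0, -23/2]
R5 ← R5 − (2)·R2: [0, 0, -5]
R4 ← R4 − (23/11)·R3: [0, 0, 0]
R5 ← R5 − (10/11)·R3: [0, 0, 0]
3 nonzero rows, so rank(C) = 3.
C has 3 columns; by rank–nullity, nullity = 3 − 3 = 0.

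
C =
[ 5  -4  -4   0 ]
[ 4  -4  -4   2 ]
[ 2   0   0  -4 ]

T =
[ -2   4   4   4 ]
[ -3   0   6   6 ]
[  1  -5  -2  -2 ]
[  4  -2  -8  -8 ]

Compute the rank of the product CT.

First compute CT:
[[ -2,  40,   4,   4],
 [  8,  32, -16, -16],
 [-20,  16,  40,  40]]
Now row reduce the product.
R2 ← R2 + (4)·R1: [0, 192, 0, 0]
R3 ← R3 − (10)·R1: [0, -384, 0, 0]
R3 ← R3 + (2)·R2: [0, 0, 0, 0]
2 nonzero rows, so rank(CT) = 2.

2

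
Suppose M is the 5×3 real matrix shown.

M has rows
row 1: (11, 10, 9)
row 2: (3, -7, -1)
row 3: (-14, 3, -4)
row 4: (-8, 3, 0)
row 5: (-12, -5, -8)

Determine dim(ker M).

0

Row reduce to echelon form.
R2 ← R2 − (3/11)·R1: [0, -107/11, -38/11]
R3 ← R3 + (14/11)·R1: [0, 173/11, 82/11]
R4 ← R4 + (8/11)·R1: [0, 113/11, 72/11]
R5 ← R5 + (12/11)·R1: [0, 65/11, 20/11]
R3 ← R3 + (173/107)·R2: [0, 0, 200/107]
R4 ← R4 + (113/107)·R2: [0, 0, 310/107]
R5 ← R5 + (65/107)·R2: [0, 0, -30/107]
R4 ← R4 − (31/20)·R3: [0, 0, 0]
R5 ← R5 + (3/20)·R3: [0, 0, 0]
3 nonzero rows, so rank(M) = 3.
M has 3 columns; by rank–nullity, nullity = 3 − 3 = 0.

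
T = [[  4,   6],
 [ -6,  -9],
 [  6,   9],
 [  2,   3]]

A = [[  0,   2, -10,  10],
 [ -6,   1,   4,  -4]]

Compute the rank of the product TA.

1

First compute TA:
[[-36,  14, -16,  16],
 [ 54, -21,  24, -24],
 [-54,  21, -24,  24],
 [-18,   7,  -8,   8]]
Now row reduce the product.
R2 ← R2 + (3/2)·R1: [0, 0, 0, 0]
R3 ← R3 − (3/2)·R1: [0, 0, 0, 0]
R4 ← R4 − (1/2)·R1: [0, 0, 0, 0]
1 nonzero row, so rank(TA) = 1.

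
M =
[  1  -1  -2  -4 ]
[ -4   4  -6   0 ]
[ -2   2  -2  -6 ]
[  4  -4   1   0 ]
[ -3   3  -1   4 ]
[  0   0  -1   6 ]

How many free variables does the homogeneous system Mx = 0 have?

1

Row reduce to echelon form.
R2 ← R2 + (4)·R1: [0, 0, -14, -16]
R3 ← R3 + (2)·R1: [0, 0, -6, -14]
R4 ← R4 − (4)·R1: [0, 0, 9, 16]
R5 ← R5 + (3)·R1: [0, 0, -7, -8]
R3 ← R3 − (3/7)·R2: [0, 0, 0, -50/7]
R4 ← R4 + (9/14)·R2: [0, 0, 0, 40/7]
R5 ← R5 − (1/2)·R2: [0, 0, 0, 0]
R6 ← R6 − (1/14)·R2: [0, 0, 0, 50/7]
R4 ← R4 + (4/5)·R3: [0, 0, 0, 0]
R6 ← R6 + R3: [0, 0, 0, 0]
3 nonzero rows, so rank(M) = 3.
M has 4 columns; by rank–nullity, nullity = 4 − 3 = 1.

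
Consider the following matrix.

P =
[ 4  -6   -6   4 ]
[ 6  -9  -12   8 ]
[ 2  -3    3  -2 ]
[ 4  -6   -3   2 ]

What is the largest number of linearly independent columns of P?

Row reduce to echelon form.
R2 ← R2 − (3/2)·R1: [0, 0, -3, 2]
R3 ← R3 − (1/2)·R1: [0, 0, 6, -4]
R4 ← R4 − R1: [0, 0, 3, -2]
R3 ← R3 + (2)·R2: [0, 0, 0, 0]
R4 ← R4 + R2: [0, 0, 0, 0]
Echelon form has 2 nonzero rows, so rank(P) = 2.
The rank gives the maximum number of linearly independent columns: 2.

2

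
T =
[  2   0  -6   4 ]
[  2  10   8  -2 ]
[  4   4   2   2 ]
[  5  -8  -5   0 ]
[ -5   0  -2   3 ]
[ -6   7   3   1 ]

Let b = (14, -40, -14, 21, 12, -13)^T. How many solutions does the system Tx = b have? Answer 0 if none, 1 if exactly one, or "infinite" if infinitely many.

1

Row reduce the augmented matrix [T | b].
R2 ← R2 − R1: [0, 10, 14, -6, -54]
R3 ← R3 − (2)·R1: [0, 4, 14, -6, -42]
R4 ← R4 − (5/2)·R1: [0, -8, 10, -10, -14]
R5 ← R5 + (5/2)·R1: [0, 0, -17, 13, 47]
R6 ← R6 + (3)·R1: [0, 7, -15, 13, 29]
R3 ← R3 − (2/5)·R2: [0, 0, 42/5, -18/5, -102/5]
R4 ← R4 + (4/5)·R2: [0, 0, 106/5, -74/5, -286/5]
R6 ← R6 − (7/10)·R2: [0, 0, -124/5, 86/5, 334/5]
R4 ← R4 − (53/21)·R3: [0, 0, 0, -40/7, -40/7]
R5 ← R5 + (85/42)·R3: [0, 0, 0, 40/7, 40/7]
R6 ← R6 + (62/21)·R3: [0, 0, 0, 46/7, 46/7]
R5 ← R5 + R4: [0, 0, 0, 0, 0]
R6 ← R6 + (23/20)·R4: [0, 0, 0, 0, 0]
The echelon form has 4 nonzero rows, and every pivot lies in the first 4 columns, so rank(T) = rank([T|b]) = 4.
The system is consistent.
rank = 4 = number of unknowns, so the solution is unique.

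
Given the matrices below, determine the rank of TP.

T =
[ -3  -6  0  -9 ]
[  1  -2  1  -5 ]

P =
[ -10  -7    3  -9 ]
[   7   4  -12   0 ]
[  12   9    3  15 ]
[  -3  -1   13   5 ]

2

First compute TP:
[[ 15,   6, -54, -18],
 [  3,  -1, -35, -19]]
Now row reduce the product.
R2 ← R2 − (1/5)·R1: [0, -11/5, -121/5, -77/5]
2 nonzero rows, so rank(TP) = 2.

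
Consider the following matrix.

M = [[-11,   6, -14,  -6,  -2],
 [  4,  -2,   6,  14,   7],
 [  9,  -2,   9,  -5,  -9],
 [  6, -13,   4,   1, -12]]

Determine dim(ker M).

Row reduce to echelon form.
R2 ← R2 + (4/11)·R1: [0, 2/11, 10/11, 130/11, 69/11]
R3 ← R3 + (9/11)·R1: [0, 32/11, -27/11, -109/11, -117/11]
R4 ← R4 + (6/11)·R1: [0, -107/11, -40/11, -25/11, -144/11]
R3 ← R3 − (16)·R2: [0, 0, -17, -199, -111]
R4 ← R4 + (107/2)·R2: [0, 0, 45, 630, 645/2]
R4 ← R4 + (45/17)·R3: [0, 0, 0, 1755/17, 975/34]
4 nonzero rows, so rank(M) = 4.
M has 5 columns; by rank–nullity, nullity = 5 − 4 = 1.

1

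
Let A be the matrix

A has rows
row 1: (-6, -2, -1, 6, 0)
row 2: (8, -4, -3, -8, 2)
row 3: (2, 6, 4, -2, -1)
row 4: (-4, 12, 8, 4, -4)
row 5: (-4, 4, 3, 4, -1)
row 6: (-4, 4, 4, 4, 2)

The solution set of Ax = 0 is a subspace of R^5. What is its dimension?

2

Row reduce to echelon form.
R2 ← R2 + (4/3)·R1: [0, -20/3, -13/3, 0, 2]
R3 ← R3 + (1/3)·R1: [0, 16/3, 11/3, 0, -1]
R4 ← R4 − (2/3)·R1: [0, 40/3, 26/3, 0, -4]
R5 ← R5 − (2/3)·R1: [0, 16/3, 11/3, 0, -1]
R6 ← R6 − (2/3)·R1: [0, 16/3, 14/3, 0, 2]
R3 ← R3 + (4/5)·R2: [0, 0, 1/5, 0, 3/5]
R4 ← R4 + (2)·R2: [0, 0, 0, 0, 0]
R5 ← R5 + (4/5)·R2: [0, 0, 1/5, 0, 3/5]
R6 ← R6 + (4/5)·R2: [0, 0, 6/5, 0, 18/5]
R5 ← R5 − R3: [0, 0, 0, 0, 0]
R6 ← R6 − (6)·R3: [0, 0, 0, 0, 0]
3 nonzero rows, so rank(A) = 3.
A has 5 columns; by rank–nullity, nullity = 5 − 3 = 2.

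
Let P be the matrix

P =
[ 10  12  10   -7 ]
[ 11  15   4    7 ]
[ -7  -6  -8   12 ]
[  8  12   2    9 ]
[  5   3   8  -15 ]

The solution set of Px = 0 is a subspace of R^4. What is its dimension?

Row reduce to echelon form.
R2 ← R2 − (11/10)·R1: [0, 9/5, -7, 147/10]
R3 ← R3 + (7/10)·R1: [0, 12/5, -1, 71/10]
R4 ← R4 − (4/5)·R1: [0, 12/5, -6, 73/5]
R5 ← R5 − (1/2)·R1: [0, -3, 3, -23/2]
R3 ← R3 − (4/3)·R2: [0, 0, 25/3, -25/2]
R4 ← R4 − (4/3)·R2: [0, 0, 10/3, -5]
R5 ← R5 + (5/3)·R2: [0, 0, -26/3, 13]
R4 ← R4 − (2/5)·R3: [0, 0, 0, 0]
R5 ← R5 + (26/25)·R3: [0, 0, 0, 0]
3 nonzero rows, so rank(P) = 3.
P has 4 columns; by rank–nullity, nullity = 4 − 3 = 1.

1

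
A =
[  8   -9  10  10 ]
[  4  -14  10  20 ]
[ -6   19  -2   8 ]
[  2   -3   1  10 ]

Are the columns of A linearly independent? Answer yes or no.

yes

Row reduce A to echelon form.
R2 ← R2 − (1/2)·R1: [0, -19/2, 5, 15]
R3 ← R3 + (3/4)·R1: [0, 49/4, 11/2, 31/2]
R4 ← R4 − (1/4)·R1: [0, -3/4, -3/2, 15/2]
R3 ← R3 + (49/38)·R2: [0, 0, 227/19, 662/19]
R4 ← R4 − (3/38)·R2: [0, 0, -36/19, 120/19]
R4 ← R4 + (36/227)·R3: [0, 0, 0, 2688/227]
4 pivots among 4 columns.
Every column is a pivot column, so the columns are linearly independent.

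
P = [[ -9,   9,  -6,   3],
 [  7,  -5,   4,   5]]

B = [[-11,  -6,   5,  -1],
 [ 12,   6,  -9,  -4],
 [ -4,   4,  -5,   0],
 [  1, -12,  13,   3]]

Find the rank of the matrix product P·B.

First compute PB:
[[234,  48, -57, -18],
 [-148, -116, 125,  28]]
Now row reduce the product.
R2 ← R2 + (74/117)·R1: [0, -3340/39, 3469/39, 216/13]
2 nonzero rows, so rank(PB) = 2.

2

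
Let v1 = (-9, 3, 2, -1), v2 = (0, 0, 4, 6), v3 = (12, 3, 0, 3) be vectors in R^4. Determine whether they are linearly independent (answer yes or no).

yes

Form the matrix with these vectors as rows and row reduce.
R3 ← R3 + (4/3)·R1: [0, 7, 8/3, 5/3]
Swap R2 ↔ R3
3 nonzero rows, so the 3 vectors span a space of dimension 3.
Since 3 = 3, the vectors are linearly independent.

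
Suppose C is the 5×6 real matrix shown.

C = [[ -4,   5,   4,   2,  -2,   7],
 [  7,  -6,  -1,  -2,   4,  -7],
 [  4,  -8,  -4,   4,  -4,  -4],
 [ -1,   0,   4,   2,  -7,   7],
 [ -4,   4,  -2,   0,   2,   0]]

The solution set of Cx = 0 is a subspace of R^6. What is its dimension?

2

Row reduce to echelon form.
R2 ← R2 + (7/4)·R1: [0, 11/4, 6, 3/2, 1/2, 21/4]
R3 ← R3 + R1: [0, -3, 0, 6, -6, 3]
R4 ← R4 − (1/4)·R1: [0, -5/4, 3, 3/2, -13/2, 21/4]
R5 ← R5 − R1: [0, -1, -6, -2, 4, -7]
R3 ← R3 + (12/11)·R2: [0, 0, 72/11, 84/11, -60/11, 96/11]
R4 ← R4 + (5/11)·R2: [0, 0, 63/11, 24/11, -69/11, 84/11]
R5 ← R5 + (4/11)·R2: [0, 0, -42/11, -16/11, 46/11, -56/11]
R4 ← R4 − (7/8)·R3: [0, 0, 0, -9/2, -3/2, 0]
R5 ← R5 + (7/12)·R3: [0, 0, 0, 3, 1, 0]
R5 ← R5 + (2/3)·R4: [0, 0, 0, 0, 0, 0]
4 nonzero rows, so rank(C) = 4.
C has 6 columns; by rank–nullity, nullity = 6 − 4 = 2.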